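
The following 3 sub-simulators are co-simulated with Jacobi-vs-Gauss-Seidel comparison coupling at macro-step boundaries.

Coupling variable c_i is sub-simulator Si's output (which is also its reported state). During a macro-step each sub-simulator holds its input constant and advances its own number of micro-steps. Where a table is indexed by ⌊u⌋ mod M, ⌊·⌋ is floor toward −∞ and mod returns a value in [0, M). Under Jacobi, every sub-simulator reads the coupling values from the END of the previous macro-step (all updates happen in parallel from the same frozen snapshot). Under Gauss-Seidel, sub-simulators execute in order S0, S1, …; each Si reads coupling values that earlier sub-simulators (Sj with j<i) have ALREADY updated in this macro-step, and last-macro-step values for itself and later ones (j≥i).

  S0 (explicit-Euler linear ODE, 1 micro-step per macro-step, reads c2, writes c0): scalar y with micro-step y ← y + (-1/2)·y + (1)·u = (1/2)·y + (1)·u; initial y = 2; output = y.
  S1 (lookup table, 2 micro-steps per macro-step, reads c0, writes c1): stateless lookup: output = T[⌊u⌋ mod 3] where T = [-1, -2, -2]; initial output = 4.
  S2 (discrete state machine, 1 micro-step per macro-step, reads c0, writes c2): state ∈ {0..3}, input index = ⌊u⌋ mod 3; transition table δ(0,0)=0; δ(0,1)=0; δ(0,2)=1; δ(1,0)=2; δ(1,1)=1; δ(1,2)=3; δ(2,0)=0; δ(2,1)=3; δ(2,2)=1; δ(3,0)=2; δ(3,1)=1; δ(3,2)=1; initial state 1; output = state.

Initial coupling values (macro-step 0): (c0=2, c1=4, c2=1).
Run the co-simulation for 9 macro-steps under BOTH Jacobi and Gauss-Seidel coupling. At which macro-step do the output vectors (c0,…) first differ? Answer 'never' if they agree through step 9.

[Jacobi] macro 1: S0 reads c2=1 → after 1×micro: 2; S1 reads c0=2 → after 2×micro: -2; S2 reads c0=2 → after 1×micro: 3 ⇒ (c0=2, c1=-2, c2=3)
[Jacobi] macro 2: S0 reads c2=3 → after 1×micro: 4; S1 reads c0=2 → after 2×micro: -2; S2 reads c0=2 → after 1×micro: 1 ⇒ (c0=4, c1=-2, c2=1)
[Jacobi] macro 3: S0 reads c2=1 → after 1×micro: 3; S1 reads c0=4 → after 2×micro: -2; S2 reads c0=4 → after 1×micro: 1 ⇒ (c0=3, c1=-2, c2=1)
[Jacobi] macro 4: S0 reads c2=1 → after 1×micro: 5/2; S1 reads c0=3 → after 2×micro: -1; S2 reads c0=3 → after 1×micro: 2 ⇒ (c0=5/2, c1=-1, c2=2)
[Jacobi] macro 5: S0 reads c2=2 → after 1×micro: 13/4; S1 reads c0=5/2 → after 2×micro: -2; S2 reads c0=5/2 → after 1×micro: 1 ⇒ (c0=13/4, c1=-2, c2=1)
[Jacobi] macro 6: S0 reads c2=1 → after 1×micro: 21/8; S1 reads c0=13/4 → after 2×micro: -1; S2 reads c0=13/4 → after 1×micro: 2 ⇒ (c0=21/8, c1=-1, c2=2)
[Jacobi] macro 7: S0 reads c2=2 → after 1×micro: 53/16; S1 reads c0=21/8 → after 2×micro: -2; S2 reads c0=21/8 → after 1×micro: 1 ⇒ (c0=53/16, c1=-2, c2=1)
[Jacobi] macro 8: S0 reads c2=1 → after 1×micro: 85/32; S1 reads c0=53/16 → after 2×micro: -1; S2 reads c0=53/16 → after 1×micro: 2 ⇒ (c0=85/32, c1=-1, c2=2)
[Jacobi] macro 9: S0 reads c2=2 → after 1×micro: 213/64; S1 reads c0=85/32 → after 2×micro: -2; S2 reads c0=85/32 → after 1×micro: 1 ⇒ (c0=213/64, c1=-2, c2=1)
[Gauss-Seidel] macro 1: S0 reads c2=1 → after 1×micro: 2; S1 reads c0=2 → after 2×micro: -2; S2 reads c0=2 → after 1×micro: 3 ⇒ (c0=2, c1=-2, c2=3)
[Gauss-Seidel] macro 2: S0 reads c2=3 → after 1×micro: 4; S1 reads c0=4 → after 2×micro: -2; S2 reads c0=4 → after 1×micro: 1 ⇒ (c0=4, c1=-2, c2=1)
[Gauss-Seidel] macro 3: S0 reads c2=1 → after 1×micro: 3; S1 reads c0=3 → after 2×micro: -1; S2 reads c0=3 → after 1×micro: 2 ⇒ (c0=3, c1=-1, c2=2)
[Gauss-Seidel] macro 4: S0 reads c2=2 → after 1×micro: 7/2; S1 reads c0=7/2 → after 2×micro: -1; S2 reads c0=7/2 → after 1×micro: 0 ⇒ (c0=7/2, c1=-1, c2=0)
[Gauss-Seidel] macro 5: S0 reads c2=0 → after 1×micro: 7/4; S1 reads c0=7/4 → after 2×micro: -2; S2 reads c0=7/4 → after 1×micro: 0 ⇒ (c0=7/4, c1=-2, c2=0)
[Gauss-Seidel] macro 6: S0 reads c2=0 → after 1×micro: 7/8; S1 reads c0=7/8 → after 2×micro: -1; S2 reads c0=7/8 → after 1×micro: 0 ⇒ (c0=7/8, c1=-1, c2=0)
[Gauss-Seidel] macro 7: S0 reads c2=0 → after 1×micro: 7/16; S1 reads c0=7/16 → after 2×micro: -1; S2 reads c0=7/16 → after 1×micro: 0 ⇒ (c0=7/16, c1=-1, c2=0)
[Gauss-Seidel] macro 8: S0 reads c2=0 → after 1×micro: 7/32; S1 reads c0=7/32 → after 2×micro: -1; S2 reads c0=7/32 → after 1×micro: 0 ⇒ (c0=7/32, c1=-1, c2=0)
[Gauss-Seidel] macro 9: S0 reads c2=0 → after 1×micro: 7/64; S1 reads c0=7/64 → after 2×micro: -1; S2 reads c0=7/64 → after 1×micro: 0 ⇒ (c0=7/64, c1=-1, c2=0)

first divergence at macro-step: 3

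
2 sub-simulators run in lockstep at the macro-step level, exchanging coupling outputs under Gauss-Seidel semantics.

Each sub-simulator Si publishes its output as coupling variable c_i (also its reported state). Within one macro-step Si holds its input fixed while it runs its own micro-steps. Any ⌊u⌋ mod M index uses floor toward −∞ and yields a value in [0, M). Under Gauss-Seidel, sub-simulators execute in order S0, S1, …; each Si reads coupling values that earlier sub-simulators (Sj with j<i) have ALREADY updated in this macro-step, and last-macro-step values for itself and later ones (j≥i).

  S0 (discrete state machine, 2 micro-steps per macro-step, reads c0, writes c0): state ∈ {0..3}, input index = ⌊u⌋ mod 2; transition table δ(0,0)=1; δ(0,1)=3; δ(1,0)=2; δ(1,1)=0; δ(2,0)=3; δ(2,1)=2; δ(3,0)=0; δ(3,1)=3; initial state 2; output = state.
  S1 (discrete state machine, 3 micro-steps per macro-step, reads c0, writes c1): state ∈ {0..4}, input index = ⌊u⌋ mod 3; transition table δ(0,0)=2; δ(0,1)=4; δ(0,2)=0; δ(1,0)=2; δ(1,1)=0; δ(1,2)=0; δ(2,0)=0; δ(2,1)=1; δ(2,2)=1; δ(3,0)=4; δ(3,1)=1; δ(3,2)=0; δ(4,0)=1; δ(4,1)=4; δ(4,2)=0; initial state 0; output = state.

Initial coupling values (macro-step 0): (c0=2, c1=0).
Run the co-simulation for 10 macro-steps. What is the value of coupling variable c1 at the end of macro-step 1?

macro 1: S0 reads c0=2 → after 2×micro: 0; S1 reads c0=0 → after 3×micro: 2 ⇒ (c0=0, c1=2)
macro 2: S0 reads c0=0 → after 2×micro: 2; S1 reads c0=2 → after 3×micro: 0 ⇒ (c0=2, c1=0)
macro 3: S0 reads c0=2 → after 2×micro: 0; S1 reads c0=0 → after 3×micro: 2 ⇒ (c0=0, c1=2)
macro 4: S0 reads c0=0 → after 2×micro: 2; S1 reads c0=2 → after 3×micro: 0 ⇒ (c0=2, c1=0)
macro 5: S0 reads c0=2 → after 2×micro: 0; S1 reads c0=0 → after 3×micro: 2 ⇒ (c0=0, c1=2)
macro 6: S0 reads c0=0 → after 2×micro: 2; S1 reads c0=2 → after 3×micro: 0 ⇒ (c0=2, c1=0)
macro 7: S0 reads c0=2 → after 2×micro: 0; S1 reads c0=0 → after 3×micro: 2 ⇒ (c0=0, c1=2)
macro 8: S0 reads c0=0 → after 2×micro: 2; S1 reads c0=2 → after 3×micro: 0 ⇒ (c0=2, c1=0)
macro 9: S0 reads c0=2 → after 2×micro: 0; S1 reads c0=0 → after 3×micro: 2 ⇒ (c0=0, c1=2)
macro 10: S0 reads c0=0 → after 2×micro: 2; S1 reads c0=2 → after 3×micro: 0 ⇒ (c0=2, c1=0)

c1 at macro-step 1 = 2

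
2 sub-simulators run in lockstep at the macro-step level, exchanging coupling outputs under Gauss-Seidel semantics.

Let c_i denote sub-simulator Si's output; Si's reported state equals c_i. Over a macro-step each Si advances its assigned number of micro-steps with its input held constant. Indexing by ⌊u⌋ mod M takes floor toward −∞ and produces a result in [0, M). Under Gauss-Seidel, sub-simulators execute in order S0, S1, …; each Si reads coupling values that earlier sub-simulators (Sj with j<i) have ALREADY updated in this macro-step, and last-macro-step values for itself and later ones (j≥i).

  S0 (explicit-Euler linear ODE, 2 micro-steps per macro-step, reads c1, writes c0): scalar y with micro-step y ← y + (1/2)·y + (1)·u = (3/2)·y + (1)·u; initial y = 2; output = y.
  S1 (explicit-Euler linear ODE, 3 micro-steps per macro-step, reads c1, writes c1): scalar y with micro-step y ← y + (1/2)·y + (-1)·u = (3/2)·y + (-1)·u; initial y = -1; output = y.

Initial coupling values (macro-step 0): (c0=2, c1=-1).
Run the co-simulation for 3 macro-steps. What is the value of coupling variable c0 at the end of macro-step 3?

c0 at macro-step 3 = 1681/128

macro 1: S0 reads c1=-1 → after 2×micro: 2; S1 reads c1=-1 → after 3×micro: 11/8 ⇒ (c0=2, c1=11/8)
macro 2: S0 reads c1=11/8 → after 2×micro: 127/16; S1 reads c1=11/8 → after 3×micro: -121/64 ⇒ (c0=127/16, c1=-121/64)
macro 3: S0 reads c1=-121/64 → after 2×micro: 1681/128; S1 reads c1=-121/64 → after 3×micro: 1331/512 ⇒ (c0=1681/128, c1=1331/512)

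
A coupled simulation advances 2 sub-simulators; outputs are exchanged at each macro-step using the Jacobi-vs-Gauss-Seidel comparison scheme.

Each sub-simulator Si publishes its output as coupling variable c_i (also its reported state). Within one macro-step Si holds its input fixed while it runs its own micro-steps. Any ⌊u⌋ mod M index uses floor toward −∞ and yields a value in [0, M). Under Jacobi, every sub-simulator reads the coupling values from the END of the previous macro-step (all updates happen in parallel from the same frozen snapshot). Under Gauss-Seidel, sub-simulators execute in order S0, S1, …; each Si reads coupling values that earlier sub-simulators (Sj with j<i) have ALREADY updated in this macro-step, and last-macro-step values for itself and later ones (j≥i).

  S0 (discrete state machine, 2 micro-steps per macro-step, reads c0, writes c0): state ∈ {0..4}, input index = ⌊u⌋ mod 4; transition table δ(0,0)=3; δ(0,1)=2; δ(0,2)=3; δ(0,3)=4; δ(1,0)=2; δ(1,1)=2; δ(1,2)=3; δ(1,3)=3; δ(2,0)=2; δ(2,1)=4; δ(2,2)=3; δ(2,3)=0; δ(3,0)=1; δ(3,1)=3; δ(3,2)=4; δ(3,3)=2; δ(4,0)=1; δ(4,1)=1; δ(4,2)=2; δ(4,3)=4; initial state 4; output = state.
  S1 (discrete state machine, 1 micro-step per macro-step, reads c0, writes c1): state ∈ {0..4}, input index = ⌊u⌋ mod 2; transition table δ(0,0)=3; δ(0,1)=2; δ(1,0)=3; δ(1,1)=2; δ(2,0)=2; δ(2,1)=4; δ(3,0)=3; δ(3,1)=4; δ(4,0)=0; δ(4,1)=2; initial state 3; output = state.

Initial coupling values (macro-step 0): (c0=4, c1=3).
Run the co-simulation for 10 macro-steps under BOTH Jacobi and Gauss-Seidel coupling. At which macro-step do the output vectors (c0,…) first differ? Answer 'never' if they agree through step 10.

[Jacobi] macro 1: S0 reads c0=4 → after 2×micro: 2; S1 reads c0=4 → after 1×micro: 3 ⇒ (c0=2, c1=3)
[Jacobi] macro 2: S0 reads c0=2 → after 2×micro: 4; S1 reads c0=2 → after 1×micro: 3 ⇒ (c0=4, c1=3)
[Jacobi] macro 3: S0 reads c0=4 → after 2×micro: 2; S1 reads c0=4 → after 1×micro: 3 ⇒ (c0=2, c1=3)
[Jacobi] macro 4: S0 reads c0=2 → after 2×micro: 4; S1 reads c0=2 → after 1×micro: 3 ⇒ (c0=4, c1=3)
[Jacobi] macro 5: S0 reads c0=4 → after 2×micro: 2; S1 reads c0=4 → after 1×micro: 3 ⇒ (c0=2, c1=3)
[Jacobi] macro 6: S0 reads c0=2 → after 2×micro: 4; S1 reads c0=2 → after 1×micro: 3 ⇒ (c0=4, c1=3)
[Jacobi] macro 7: S0 reads c0=4 → after 2×micro: 2; S1 reads c0=4 → after 1×micro: 3 ⇒ (c0=2, c1=3)
[Jacobi] macro 8: S0 reads c0=2 → after 2×micro: 4; S1 reads c0=2 → after 1×micro: 3 ⇒ (c0=4, c1=3)
[Jacobi] macro 9: S0 reads c0=4 → after 2×micro: 2; S1 reads c0=4 → after 1×micro: 3 ⇒ (c0=2, c1=3)
[Jacobi] macro 10: S0 reads c0=2 → after 2×micro: 4; S1 reads c0=2 → after 1×micro: 3 ⇒ (c0=4, c1=3)
[Gauss-Seidel] macro 1: S0 reads c0=4 → after 2×micro: 2; S1 reads c0=2 → after 1×micro: 3 ⇒ (c0=2, c1=3)
[Gauss-Seidel] macro 2: S0 reads c0=2 → after 2×micro: 4; S1 reads c0=4 → after 1×micro: 3 ⇒ (c0=4, c1=3)
[Gauss-Seidel] macro 3: S0 reads c0=4 → after 2×micro: 2; S1 reads c0=2 → after 1×micro: 3 ⇒ (c0=2, c1=3)
[Gauss-Seidel] macro 4: S0 reads c0=2 → after 2×micro: 4; S1 reads c0=4 → after 1×micro: 3 ⇒ (c0=4, c1=3)
[Gauss-Seidel] macro 5: S0 reads c0=4 → after 2×micro: 2; S1 reads c0=2 → after 1×micro: 3 ⇒ (c0=2, c1=3)
[Gauss-Seidel] macro 6: S0 reads c0=2 → after 2×micro: 4; S1 reads c0=4 → after 1×micro: 3 ⇒ (c0=4, c1=3)
[Gauss-Seidel] macro 7: S0 reads c0=4 → after 2×micro: 2; S1 reads c0=2 → after 1×micro: 3 ⇒ (c0=2, c1=3)
[Gauss-Seidel] macro 8: S0 reads c0=2 → after 2×micro: 4; S1 reads c0=4 → after 1×micro: 3 ⇒ (c0=4, c1=3)
[Gauss-Seidel] macro 9: S0 reads c0=4 → after 2×micro: 2; S1 reads c0=2 → after 1×micro: 3 ⇒ (c0=2, c1=3)
[Gauss-Seidel] macro 10: S0 reads c0=2 → after 2×micro: 4; S1 reads c0=4 → after 1×micro: 3 ⇒ (c0=4, c1=3)

first divergence at macro-step: never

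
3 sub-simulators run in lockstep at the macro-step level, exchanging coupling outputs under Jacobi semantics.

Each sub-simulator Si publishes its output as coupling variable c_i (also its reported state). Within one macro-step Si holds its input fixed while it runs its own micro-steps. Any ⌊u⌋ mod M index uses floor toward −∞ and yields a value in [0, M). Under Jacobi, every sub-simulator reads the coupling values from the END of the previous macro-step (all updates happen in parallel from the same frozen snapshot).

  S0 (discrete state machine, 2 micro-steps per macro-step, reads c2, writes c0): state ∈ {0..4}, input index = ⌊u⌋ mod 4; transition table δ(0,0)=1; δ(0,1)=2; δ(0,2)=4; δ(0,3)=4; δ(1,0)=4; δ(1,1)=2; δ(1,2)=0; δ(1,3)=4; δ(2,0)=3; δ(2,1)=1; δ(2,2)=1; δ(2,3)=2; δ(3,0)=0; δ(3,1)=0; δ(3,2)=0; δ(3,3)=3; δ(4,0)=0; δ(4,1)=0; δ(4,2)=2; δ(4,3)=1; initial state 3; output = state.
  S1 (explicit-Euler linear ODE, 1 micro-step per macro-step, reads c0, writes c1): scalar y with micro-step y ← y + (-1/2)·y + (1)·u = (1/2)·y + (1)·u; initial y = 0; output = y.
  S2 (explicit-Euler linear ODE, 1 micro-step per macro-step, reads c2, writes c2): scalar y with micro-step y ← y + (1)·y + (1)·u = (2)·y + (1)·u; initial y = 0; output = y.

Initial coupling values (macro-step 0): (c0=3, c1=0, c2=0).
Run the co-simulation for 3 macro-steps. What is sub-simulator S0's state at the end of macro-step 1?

macro 1: S0 reads c2=0 → after 2×micro: 1; S1 reads c0=3 → after 1×micro: 3; S2 reads c2=0 → after 1×micro: 0 ⇒ (c0=1, c1=3, c2=0)
macro 2: S0 reads c2=0 → after 2×micro: 0; S1 reads c0=1 → after 1×micro: 5/2; S2 reads c2=0 → after 1×micro: 0 ⇒ (c0=0, c1=5/2, c2=0)
macro 3: S0 reads c2=0 → after 2×micro: 4; S1 reads c0=0 → after 1×micro: 5/4; S2 reads c2=0 → after 1×micro: 0 ⇒ (c0=4, c1=5/4, c2=0)

S0 state at macro-step 1 = 1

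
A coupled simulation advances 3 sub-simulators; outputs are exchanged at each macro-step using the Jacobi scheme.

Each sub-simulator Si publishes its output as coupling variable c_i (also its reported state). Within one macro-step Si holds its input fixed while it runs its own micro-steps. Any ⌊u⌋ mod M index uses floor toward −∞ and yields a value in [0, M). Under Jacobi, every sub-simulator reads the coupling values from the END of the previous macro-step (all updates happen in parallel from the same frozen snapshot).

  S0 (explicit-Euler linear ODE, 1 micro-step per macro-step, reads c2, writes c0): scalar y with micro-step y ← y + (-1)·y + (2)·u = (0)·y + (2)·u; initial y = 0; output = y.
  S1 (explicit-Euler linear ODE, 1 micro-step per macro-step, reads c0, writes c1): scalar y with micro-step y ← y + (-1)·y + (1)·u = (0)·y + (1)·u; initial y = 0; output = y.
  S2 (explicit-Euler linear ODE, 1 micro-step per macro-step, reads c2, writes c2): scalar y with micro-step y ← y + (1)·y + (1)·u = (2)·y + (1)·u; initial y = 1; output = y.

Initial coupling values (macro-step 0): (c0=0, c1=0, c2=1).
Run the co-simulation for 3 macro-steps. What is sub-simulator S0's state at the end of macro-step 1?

macro 1: S0 reads c2=1 → after 1×micro: 2; S1 reads c0=0 → after 1×micro: 0; S2 reads c2=1 → after 1×micro: 3 ⇒ (c0=2, c1=0, c2=3)
macro 2: S0 reads c2=3 → after 1×micro: 6; S1 reads c0=2 → after 1×micro: 2; S2 reads c2=3 → after 1×micro: 9 ⇒ (c0=6, c1=2, c2=9)
macro 3: S0 reads c2=9 → after 1×micro: 18; S1 reads c0=6 → after 1×micro: 6; S2 reads c2=9 → after 1×micro: 27 ⇒ (c0=18, c1=6, c2=27)

S0 state at macro-step 1 = 2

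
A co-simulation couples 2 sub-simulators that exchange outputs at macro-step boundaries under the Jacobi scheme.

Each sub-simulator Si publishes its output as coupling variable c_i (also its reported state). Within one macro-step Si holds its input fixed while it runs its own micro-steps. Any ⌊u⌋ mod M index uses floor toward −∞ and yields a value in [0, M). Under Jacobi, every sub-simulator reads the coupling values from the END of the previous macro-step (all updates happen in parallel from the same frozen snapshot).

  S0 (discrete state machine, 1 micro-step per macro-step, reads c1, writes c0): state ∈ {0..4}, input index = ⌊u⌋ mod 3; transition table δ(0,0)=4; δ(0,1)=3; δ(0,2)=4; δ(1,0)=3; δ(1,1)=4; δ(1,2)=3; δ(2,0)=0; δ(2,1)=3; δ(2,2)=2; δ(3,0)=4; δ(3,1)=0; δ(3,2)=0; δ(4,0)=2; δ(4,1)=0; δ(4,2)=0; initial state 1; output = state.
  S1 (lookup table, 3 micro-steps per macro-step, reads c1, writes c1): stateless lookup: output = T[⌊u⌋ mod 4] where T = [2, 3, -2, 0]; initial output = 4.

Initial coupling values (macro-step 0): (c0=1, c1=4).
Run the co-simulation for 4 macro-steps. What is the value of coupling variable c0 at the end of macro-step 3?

c0 at macro-step 3 = 3

macro 1: S0 reads c1=4 → after 1×micro: 4; S1 reads c1=4 → after 3×micro: 2 ⇒ (c0=4, c1=2)
macro 2: S0 reads c1=2 → after 1×micro: 0; S1 reads c1=2 → after 3×micro: -2 ⇒ (c0=0, c1=-2)
macro 3: S0 reads c1=-2 → after 1×micro: 3; S1 reads c1=-2 → after 3×micro: -2 ⇒ (c0=3, c1=-2)
macro 4: S0 reads c1=-2 → after 1×micro: 0; S1 reads c1=-2 → after 3×micro: -2 ⇒ (c0=0, c1=-2)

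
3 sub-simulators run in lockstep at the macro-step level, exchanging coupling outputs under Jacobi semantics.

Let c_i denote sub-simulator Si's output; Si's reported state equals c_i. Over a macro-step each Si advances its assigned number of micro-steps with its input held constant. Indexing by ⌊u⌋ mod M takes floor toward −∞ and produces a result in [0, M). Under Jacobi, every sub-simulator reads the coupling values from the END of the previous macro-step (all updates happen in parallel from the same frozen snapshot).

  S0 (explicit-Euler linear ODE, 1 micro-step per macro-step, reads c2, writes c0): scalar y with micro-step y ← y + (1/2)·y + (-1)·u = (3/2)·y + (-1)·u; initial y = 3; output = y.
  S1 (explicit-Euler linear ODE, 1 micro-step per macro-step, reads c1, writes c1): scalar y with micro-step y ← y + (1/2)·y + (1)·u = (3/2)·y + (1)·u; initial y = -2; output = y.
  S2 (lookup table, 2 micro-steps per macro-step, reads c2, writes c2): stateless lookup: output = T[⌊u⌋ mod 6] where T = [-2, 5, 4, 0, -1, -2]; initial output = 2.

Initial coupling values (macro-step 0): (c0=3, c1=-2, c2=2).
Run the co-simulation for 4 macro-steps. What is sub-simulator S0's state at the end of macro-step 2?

macro 1: S0 reads c2=2 → after 1×micro: 5/2; S1 reads c1=-2 → after 1×micro: -5; S2 reads c2=2 → after 2×micro: 4 ⇒ (c0=5/2, c1=-5, c2=4)
macro 2: S0 reads c2=4 → after 1×micro: -1/4; S1 reads c1=-5 → after 1×micro: -25/2; S2 reads c2=4 → after 2×micro: -1 ⇒ (c0=-1/4, c1=-25/2, c2=-1)
macro 3: S0 reads c2=-1 → after 1×micro: 5/8; S1 reads c1=-25/2 → after 1×micro: -125/4; S2 reads c2=-1 → after 2×micro: -2 ⇒ (c0=5/8, c1=-125/4, c2=-2)
macro 4: S0 reads c2=-2 → after 1×micro: 47/16; S1 reads c1=-125/4 → after 1×micro: -625/8; S2 reads c2=-2 → after 2×micro: -1 ⇒ (c0=47/16, c1=-625/8, c2=-1)

S0 state at macro-step 2 = -1/4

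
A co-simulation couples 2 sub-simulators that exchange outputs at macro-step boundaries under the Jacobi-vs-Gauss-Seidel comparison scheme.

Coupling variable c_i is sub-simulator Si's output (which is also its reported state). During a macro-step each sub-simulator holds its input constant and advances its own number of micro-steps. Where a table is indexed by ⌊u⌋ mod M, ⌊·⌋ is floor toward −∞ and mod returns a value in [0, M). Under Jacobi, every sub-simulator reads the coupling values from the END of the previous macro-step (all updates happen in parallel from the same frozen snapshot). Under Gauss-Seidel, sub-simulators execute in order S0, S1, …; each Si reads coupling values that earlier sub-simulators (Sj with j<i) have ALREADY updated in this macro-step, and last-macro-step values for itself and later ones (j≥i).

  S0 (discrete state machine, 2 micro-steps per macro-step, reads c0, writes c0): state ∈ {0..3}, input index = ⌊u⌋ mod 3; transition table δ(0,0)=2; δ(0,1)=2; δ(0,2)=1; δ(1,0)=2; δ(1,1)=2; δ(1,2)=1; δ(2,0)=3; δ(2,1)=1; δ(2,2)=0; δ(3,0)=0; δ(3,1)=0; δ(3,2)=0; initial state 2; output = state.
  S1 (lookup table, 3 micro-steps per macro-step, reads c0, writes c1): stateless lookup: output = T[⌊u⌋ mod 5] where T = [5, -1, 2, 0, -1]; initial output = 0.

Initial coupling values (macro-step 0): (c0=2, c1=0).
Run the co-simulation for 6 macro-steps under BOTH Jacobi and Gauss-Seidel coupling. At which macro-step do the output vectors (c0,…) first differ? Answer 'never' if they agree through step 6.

[Jacobi] macro 1: S0 reads c0=2 → after 2×micro: 1; S1 reads c0=2 → after 3×micro: 2 ⇒ (c0=1, c1=2)
[Jacobi] macro 2: S0 reads c0=1 → after 2×micro: 1; S1 reads c0=1 → after 3×micro: -1 ⇒ (c0=1, c1=-1)
[Jacobi] macro 3: S0 reads c0=1 → after 2×micro: 1; S1 reads c0=1 → after 3×micro: -1 ⇒ (c0=1, c1=-1)
[Jacobi] macro 4: S0 reads c0=1 → after 2×micro: 1; S1 reads c0=1 → after 3×micro: -1 ⇒ (c0=1, c1=-1)
[Jacobi] macro 5: S0 reads c0=1 → after 2×micro: 1; S1 reads c0=1 → after 3×micro: -1 ⇒ (c0=1, c1=-1)
[Jacobi] macro 6: S0 reads c0=1 → after 2×micro: 1; S1 reads c0=1 → after 3×micro: -1 ⇒ (c0=1, c1=-1)
[Gauss-Seidel] macro 1: S0 reads c0=2 → after 2×micro: 1; S1 reads c0=1 → after 3×micro: -1 ⇒ (c0=1, c1=-1)
[Gauss-Seidel] macro 2: S0 reads c0=1 → after 2×micro: 1; S1 reads c0=1 → after 3×micro: -1 ⇒ (c0=1, c1=-1)
[Gauss-Seidel] macro 3: S0 reads c0=1 → after 2×micro: 1; S1 reads c0=1 → after 3×micro: -1 ⇒ (c0=1, c1=-1)
[Gauss-Seidel] macro 4: S0 reads c0=1 → after 2×micro: 1; S1 reads c0=1 → after 3×micro: -1 ⇒ (c0=1, c1=-1)
[Gauss-Seidel] macro 5: S0 reads c0=1 → after 2×micro: 1; S1 reads c0=1 → after 3×micro: -1 ⇒ (c0=1, c1=-1)
[Gauss-Seidel] macro 6: S0 reads c0=1 → after 2×micro: 1; S1 reads c0=1 → after 3×micro: -1 ⇒ (c0=1, c1=-1)

first divergence at macro-step: 1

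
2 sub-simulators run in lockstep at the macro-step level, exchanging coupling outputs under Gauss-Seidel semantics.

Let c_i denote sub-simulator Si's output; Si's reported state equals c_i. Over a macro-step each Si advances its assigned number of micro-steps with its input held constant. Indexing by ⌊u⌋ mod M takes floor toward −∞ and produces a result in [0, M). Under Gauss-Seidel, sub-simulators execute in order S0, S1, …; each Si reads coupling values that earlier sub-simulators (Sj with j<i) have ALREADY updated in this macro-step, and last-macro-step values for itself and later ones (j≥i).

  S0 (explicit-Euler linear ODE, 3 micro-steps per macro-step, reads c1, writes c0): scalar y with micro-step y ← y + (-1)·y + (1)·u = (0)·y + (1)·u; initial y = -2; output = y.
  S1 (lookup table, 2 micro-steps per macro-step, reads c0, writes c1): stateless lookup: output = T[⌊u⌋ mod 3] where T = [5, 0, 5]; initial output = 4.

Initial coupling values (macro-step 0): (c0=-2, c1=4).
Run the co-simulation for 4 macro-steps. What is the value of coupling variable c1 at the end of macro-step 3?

c1 at macro-step 3 = 5

macro 1: S0 reads c1=4 → after 3×micro: 4; S1 reads c0=4 → after 2×micro: 0 ⇒ (c0=4, c1=0)
macro 2: S0 reads c1=0 → after 3×micro: 0; S1 reads c0=0 → after 2×micro: 5 ⇒ (c0=0, c1=5)
macro 3: S0 reads c1=5 → after 3×micro: 5; S1 reads c0=5 → after 2×micro: 5 ⇒ (c0=5, c1=5)
macro 4: S0 reads c1=5 → after 3×micro: 5; S1 reads c0=5 → after 2×micro: 5 ⇒ (c0=5, c1=5)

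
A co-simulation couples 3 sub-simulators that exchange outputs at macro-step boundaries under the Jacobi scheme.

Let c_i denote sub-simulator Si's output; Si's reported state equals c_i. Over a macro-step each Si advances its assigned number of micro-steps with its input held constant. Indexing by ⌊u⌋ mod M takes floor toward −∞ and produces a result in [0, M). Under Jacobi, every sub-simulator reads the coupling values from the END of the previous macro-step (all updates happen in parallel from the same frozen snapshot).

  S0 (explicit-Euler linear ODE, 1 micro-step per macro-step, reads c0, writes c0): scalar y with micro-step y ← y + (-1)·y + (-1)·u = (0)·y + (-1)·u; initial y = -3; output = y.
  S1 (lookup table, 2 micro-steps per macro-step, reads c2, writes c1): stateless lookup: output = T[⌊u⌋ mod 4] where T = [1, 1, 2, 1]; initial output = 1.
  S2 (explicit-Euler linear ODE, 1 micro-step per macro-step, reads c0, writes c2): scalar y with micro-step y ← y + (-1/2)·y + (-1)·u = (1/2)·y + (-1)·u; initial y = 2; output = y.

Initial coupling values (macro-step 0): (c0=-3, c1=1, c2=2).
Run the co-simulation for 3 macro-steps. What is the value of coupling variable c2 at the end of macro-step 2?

macro 1: S0 reads c0=-3 → after 1×micro: 3; S1 reads c2=2 → after 2×micro: 2; S2 reads c0=-3 → after 1×micro: 4 ⇒ (c0=3, c1=2, c2=4)
macro 2: S0 reads c0=3 → after 1×micro: -3; S1 reads c2=4 → after 2×micro: 1; S2 reads c0=3 → after 1×micro: -1 ⇒ (c0=-3, c1=1, c2=-1)
macro 3: S0 reads c0=-3 → after 1×micro: 3; S1 reads c2=-1 → after 2×micro: 1; S2 reads c0=-3 → after 1×micro: 5/2 ⇒ (c0=3, c1=1, c2=5/2)

c2 at macro-step 2 = -1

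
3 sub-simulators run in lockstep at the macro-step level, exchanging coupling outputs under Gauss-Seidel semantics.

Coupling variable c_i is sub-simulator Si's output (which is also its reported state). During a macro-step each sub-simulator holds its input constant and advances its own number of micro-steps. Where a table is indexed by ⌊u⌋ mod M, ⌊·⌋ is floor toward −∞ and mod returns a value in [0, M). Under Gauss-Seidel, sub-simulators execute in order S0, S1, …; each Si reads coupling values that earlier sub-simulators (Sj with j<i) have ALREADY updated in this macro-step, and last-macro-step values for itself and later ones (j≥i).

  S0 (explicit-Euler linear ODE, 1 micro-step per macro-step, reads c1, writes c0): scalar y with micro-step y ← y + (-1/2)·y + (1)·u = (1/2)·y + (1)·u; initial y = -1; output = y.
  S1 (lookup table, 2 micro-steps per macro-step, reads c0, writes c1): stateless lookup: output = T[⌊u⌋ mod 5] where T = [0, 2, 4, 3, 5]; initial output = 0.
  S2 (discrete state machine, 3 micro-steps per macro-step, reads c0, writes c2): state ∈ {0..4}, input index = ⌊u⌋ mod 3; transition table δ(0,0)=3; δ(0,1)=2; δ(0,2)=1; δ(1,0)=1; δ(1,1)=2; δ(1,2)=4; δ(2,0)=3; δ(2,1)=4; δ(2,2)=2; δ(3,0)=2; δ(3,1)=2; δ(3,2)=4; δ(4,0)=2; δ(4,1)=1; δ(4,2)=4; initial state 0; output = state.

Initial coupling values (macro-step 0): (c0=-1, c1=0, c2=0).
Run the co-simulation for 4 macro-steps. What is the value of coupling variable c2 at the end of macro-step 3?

macro 1: S0 reads c1=0 → after 1×micro: -1/2; S1 reads c0=-1/2 → after 2×micro: 5; S2 reads c0=-1/2 → after 3×micro: 4 ⇒ (c0=-1/2, c1=5, c2=4)
macro 2: S0 reads c1=5 → after 1×micro: 19/4; S1 reads c0=19/4 → after 2×micro: 5; S2 reads c0=19/4 → after 3×micro: 4 ⇒ (c0=19/4, c1=5, c2=4)
macro 3: S0 reads c1=5 → after 1×micro: 59/8; S1 reads c0=59/8 → after 2×micro: 4; S2 reads c0=59/8 → after 3×micro: 4 ⇒ (c0=59/8, c1=4, c2=4)
macro 4: S0 reads c1=4 → after 1×micro: 123/16; S1 reads c0=123/16 → after 2×micro: 4; S2 reads c0=123/16 → after 3×micro: 4 ⇒ (c0=123/16, c1=4, c2=4)

c2 at macro-step 3 = 4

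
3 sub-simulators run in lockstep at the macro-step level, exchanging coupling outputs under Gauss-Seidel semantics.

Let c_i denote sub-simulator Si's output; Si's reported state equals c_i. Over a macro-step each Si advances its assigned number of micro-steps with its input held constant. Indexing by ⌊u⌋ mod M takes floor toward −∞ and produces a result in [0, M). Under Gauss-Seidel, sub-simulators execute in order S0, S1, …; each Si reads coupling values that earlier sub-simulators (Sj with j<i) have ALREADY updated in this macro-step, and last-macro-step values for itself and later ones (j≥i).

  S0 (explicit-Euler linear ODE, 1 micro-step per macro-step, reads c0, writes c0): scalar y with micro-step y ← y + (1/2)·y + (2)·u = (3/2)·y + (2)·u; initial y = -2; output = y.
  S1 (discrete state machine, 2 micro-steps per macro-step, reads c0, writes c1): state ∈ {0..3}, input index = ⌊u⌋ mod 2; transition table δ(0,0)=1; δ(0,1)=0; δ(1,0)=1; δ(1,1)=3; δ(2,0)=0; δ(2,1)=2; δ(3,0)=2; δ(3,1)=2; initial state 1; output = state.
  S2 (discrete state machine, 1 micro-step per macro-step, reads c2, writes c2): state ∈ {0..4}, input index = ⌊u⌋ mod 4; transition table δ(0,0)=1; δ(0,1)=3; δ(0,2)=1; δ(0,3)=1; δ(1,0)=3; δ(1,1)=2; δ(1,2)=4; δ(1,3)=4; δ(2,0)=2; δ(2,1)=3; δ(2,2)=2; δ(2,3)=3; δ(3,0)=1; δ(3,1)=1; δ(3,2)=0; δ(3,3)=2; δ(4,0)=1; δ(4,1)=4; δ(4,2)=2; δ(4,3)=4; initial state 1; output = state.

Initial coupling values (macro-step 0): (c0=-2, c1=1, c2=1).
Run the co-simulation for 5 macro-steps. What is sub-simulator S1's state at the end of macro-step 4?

macro 1: S0 reads c0=-2 → after 1×micro: -7; S1 reads c0=-7 → after 2×micro: 2; S2 reads c2=1 → after 1×micro: 2 ⇒ (c0=-7, c1=2, c2=2)
macro 2: S0 reads c0=-7 → after 1×micro: -49/2; S1 reads c0=-49/2 → after 2×micro: 2; S2 reads c2=2 → after 1×micro: 2 ⇒ (c0=-49/2, c1=2, c2=2)
macro 3: S0 reads c0=-49/2 → after 1×micro: -343/4; S1 reads c0=-343/4 → after 2×micro: 1; S2 reads c2=2 → after 1×micro: 2 ⇒ (c0=-343/4, c1=1, c2=2)
macro 4: S0 reads c0=-343/4 → after 1×micro: -2401/8; S1 reads c0=-2401/8 → after 2×micro: 2; S2 reads c2=2 → after 1×micro: 2 ⇒ (c0=-2401/8, c1=2, c2=2)
macro 5: S0 reads c0=-2401/8 → after 1×micro: -16807/16; S1 reads c0=-16807/16 → after 2×micro: 2; S2 reads c2=2 → after 1×micro: 2 ⇒ (c0=-16807/16, c1=2, c2=2)

S1 state at macro-step 4 = 2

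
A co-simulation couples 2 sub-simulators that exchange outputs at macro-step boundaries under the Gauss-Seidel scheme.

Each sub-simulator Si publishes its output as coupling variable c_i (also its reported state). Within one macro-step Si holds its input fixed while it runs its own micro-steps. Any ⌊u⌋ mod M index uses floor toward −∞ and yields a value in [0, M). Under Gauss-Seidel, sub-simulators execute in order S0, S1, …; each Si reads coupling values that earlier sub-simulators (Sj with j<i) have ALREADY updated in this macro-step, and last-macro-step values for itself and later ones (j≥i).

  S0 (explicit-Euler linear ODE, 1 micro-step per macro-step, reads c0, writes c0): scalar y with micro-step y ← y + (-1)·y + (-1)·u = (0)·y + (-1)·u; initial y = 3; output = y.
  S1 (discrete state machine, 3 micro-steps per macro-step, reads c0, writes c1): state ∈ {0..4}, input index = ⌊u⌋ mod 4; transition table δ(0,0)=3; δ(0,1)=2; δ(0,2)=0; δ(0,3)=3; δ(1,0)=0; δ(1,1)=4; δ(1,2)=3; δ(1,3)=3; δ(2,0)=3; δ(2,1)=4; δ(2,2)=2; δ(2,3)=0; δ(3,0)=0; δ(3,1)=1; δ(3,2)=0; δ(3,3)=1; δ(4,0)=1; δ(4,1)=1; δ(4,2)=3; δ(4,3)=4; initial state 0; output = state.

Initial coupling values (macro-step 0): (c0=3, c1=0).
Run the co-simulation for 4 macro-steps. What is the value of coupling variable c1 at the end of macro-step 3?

macro 1: S0 reads c0=3 → after 1×micro: -3; S1 reads c0=-3 → after 3×micro: 1 ⇒ (c0=-3, c1=1)
macro 2: S0 reads c0=-3 → after 1×micro: 3; S1 reads c0=3 → after 3×micro: 3 ⇒ (c0=3, c1=3)
macro 3: S0 reads c0=3 → after 1×micro: -3; S1 reads c0=-3 → after 3×micro: 1 ⇒ (c0=-3, c1=1)
macro 4: S0 reads c0=-3 → after 1×micro: 3; S1 reads c0=3 → after 3×micro: 3 ⇒ (c0=3, c1=3)

c1 at macro-step 3 = 1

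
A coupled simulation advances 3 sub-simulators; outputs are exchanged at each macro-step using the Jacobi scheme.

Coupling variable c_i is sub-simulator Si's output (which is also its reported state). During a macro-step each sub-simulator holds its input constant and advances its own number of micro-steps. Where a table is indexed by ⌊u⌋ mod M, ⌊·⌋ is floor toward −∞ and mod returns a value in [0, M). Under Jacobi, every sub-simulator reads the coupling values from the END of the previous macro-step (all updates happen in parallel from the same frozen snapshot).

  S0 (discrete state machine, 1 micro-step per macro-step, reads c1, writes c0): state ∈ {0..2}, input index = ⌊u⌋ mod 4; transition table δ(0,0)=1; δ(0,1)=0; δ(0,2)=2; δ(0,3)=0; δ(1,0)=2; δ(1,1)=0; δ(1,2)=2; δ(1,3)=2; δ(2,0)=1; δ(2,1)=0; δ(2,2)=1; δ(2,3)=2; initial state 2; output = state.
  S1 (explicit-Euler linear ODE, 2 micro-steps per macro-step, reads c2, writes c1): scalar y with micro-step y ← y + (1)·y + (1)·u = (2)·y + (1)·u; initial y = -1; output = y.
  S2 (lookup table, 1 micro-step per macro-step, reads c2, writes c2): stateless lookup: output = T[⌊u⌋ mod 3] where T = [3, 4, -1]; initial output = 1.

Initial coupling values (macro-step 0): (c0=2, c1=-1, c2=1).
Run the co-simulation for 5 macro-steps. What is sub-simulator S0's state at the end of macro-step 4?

S0 state at macro-step 4 = 2

macro 1: S0 reads c1=-1 → after 1×micro: 2; S1 reads c2=1 → after 2×micro: -1; S2 reads c2=1 → after 1×micro: 4 ⇒ (c0=2, c1=-1, c2=4)
macro 2: S0 reads c1=-1 → after 1×micro: 2; S1 reads c2=4 → after 2×micro: 8; S2 reads c2=4 → after 1×micro: 4 ⇒ (c0=2, c1=8, c2=4)
macro 3: S0 reads c1=8 → after 1×micro: 1; S1 reads c2=4 → after 2×micro: 44; S2 reads c2=4 → after 1×micro: 4 ⇒ (c0=1, c1=44, c2=4)
macro 4: S0 reads c1=44 → after 1×micro: 2; S1 reads c2=4 → after 2×micro: 188; S2 reads c2=4 → after 1×micro: 4 ⇒ (c0=2, c1=188, c2=4)
macro 5: S0 reads c1=188 → after 1×micro: 1; S1 reads c2=4 → after 2×micro: 764; S2 reads c2=4 → after 1×micro: 4 ⇒ (c0=1, c1=764, c2=4)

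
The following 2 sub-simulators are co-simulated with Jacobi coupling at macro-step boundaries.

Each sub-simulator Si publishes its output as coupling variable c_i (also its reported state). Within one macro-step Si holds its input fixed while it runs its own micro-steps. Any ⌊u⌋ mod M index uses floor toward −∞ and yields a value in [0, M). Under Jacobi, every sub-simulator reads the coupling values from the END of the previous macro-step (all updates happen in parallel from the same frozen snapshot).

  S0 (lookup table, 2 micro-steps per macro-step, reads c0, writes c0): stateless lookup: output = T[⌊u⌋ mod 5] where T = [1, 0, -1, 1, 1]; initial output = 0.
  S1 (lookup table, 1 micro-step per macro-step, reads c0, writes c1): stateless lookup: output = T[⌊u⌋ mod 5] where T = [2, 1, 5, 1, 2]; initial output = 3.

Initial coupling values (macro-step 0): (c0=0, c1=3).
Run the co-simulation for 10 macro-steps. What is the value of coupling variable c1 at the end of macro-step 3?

macro 1: S0 reads c0=0 → after 2×micro: 1; S1 reads c0=0 → after 1×micro: 2 ⇒ (c0=1, c1=2)
macro 2: S0 reads c0=1 → after 2×micro: 0; S1 reads c0=1 → after 1×micro: 1 ⇒ (c0=0, c1=1)
macro 3: S0 reads c0=0 → after 2×micro: 1; S1 reads c0=0 → after 1×micro: 2 ⇒ (c0=1, c1=2)
macro 4: S0 reads c0=1 → after 2×micro: 0; S1 reads c0=1 → after 1×micro: 1 ⇒ (c0=0, c1=1)
macro 5: S0 reads c0=0 → after 2×micro: 1; S1 reads c0=0 → after 1×micro: 2 ⇒ (c0=1, c1=2)
macro 6: S0 reads c0=1 → after 2×micro: 0; S1 reads c0=1 → after 1×micro: 1 ⇒ (c0=0, c1=1)
macro 7: S0 reads c0=0 → after 2×micro: 1; S1 reads c0=0 → after 1×micro: 2 ⇒ (c0=1, c1=2)
macro 8: S0 reads c0=1 → after 2×micro: 0; S1 reads c0=1 → after 1×micro: 1 ⇒ (c0=0, c1=1)
macro 9: S0 reads c0=0 → after 2×micro: 1; S1 reads c0=0 → after 1×micro: 2 ⇒ (c0=1, c1=2)
macro 10: S0 reads c0=1 → after 2×micro: 0; S1 reads c0=1 → after 1×micro: 1 ⇒ (c0=0, c1=1)

c1 at macro-step 3 = 2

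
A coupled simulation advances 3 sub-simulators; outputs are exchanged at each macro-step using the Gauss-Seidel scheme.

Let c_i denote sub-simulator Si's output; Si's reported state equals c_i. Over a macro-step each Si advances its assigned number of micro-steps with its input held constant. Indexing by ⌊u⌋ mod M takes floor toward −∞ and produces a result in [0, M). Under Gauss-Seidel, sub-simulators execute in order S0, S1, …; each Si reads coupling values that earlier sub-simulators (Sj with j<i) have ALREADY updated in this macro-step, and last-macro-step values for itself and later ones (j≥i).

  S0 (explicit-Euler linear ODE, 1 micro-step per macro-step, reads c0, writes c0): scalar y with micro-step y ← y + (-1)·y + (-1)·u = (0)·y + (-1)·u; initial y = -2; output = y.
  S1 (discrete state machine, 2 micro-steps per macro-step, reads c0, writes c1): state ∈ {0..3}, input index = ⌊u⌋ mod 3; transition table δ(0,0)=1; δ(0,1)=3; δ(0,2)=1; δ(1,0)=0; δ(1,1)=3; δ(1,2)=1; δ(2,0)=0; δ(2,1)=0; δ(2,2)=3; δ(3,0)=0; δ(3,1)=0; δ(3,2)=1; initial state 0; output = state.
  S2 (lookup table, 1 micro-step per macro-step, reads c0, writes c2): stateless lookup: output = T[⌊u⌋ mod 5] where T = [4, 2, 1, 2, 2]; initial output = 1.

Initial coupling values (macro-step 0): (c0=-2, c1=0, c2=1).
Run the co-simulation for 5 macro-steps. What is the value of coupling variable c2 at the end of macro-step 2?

macro 1: S0 reads c0=-2 → after 1×micro: 2; S1 reads c0=2 → after 2×micro: 1; S2 reads c0=2 → after 1×micro: 1 ⇒ (c0=2, c1=1, c2=1)
macro 2: S0 reads c0=2 → after 1×micro: -2; S1 reads c0=-2 → after 2×micro: 0; S2 reads c0=-2 → after 1×micro: 2 ⇒ (c0=-2, c1=0, c2=2)
macro 3: S0 reads c0=-2 → after 1×micro: 2; S1 reads c0=2 → after 2×micro: 1; S2 reads c0=2 → after 1×micro: 1 ⇒ (c0=2, c1=1, c2=1)
macro 4: S0 reads c0=2 → after 1×micro: -2; S1 reads c0=-2 → after 2×micro: 0; S2 reads c0=-2 → after 1×micro: 2 ⇒ (c0=-2, c1=0, c2=2)
macro 5: S0 reads c0=-2 → after 1×micro: 2; S1 reads c0=2 → after 2×micro: 1; S2 reads c0=2 → after 1×micro: 1 ⇒ (c0=2, c1=1, c2=1)

c2 at macro-step 2 = 2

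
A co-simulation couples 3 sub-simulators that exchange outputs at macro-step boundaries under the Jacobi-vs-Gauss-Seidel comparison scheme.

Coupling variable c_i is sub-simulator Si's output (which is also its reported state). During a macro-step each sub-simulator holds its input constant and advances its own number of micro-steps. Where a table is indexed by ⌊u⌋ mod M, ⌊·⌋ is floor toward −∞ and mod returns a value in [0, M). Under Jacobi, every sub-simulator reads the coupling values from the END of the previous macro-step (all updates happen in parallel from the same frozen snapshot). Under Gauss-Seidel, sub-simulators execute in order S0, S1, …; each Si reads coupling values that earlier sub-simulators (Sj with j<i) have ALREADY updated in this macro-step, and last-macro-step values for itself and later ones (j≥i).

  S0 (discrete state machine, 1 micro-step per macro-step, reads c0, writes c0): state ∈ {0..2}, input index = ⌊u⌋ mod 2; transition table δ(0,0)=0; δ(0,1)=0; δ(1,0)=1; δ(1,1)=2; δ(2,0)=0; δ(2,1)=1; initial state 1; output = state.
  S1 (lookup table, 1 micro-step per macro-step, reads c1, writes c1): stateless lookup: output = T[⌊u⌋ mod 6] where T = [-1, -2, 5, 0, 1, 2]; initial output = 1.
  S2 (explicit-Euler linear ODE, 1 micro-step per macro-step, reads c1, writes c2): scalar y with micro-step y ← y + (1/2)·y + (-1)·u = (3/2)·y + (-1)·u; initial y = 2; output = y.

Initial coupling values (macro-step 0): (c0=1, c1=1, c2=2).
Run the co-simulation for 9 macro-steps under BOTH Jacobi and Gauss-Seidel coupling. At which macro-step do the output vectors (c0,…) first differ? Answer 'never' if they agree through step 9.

first divergence at macro-step: 1

[Jacobi] macro 1: S0 reads c0=1 → after 1×micro: 2; S1 reads c1=1 → after 1×micro: -2; S2 reads c1=1 → after 1×micro: 2 ⇒ (c0=2, c1=-2, c2=2)
[Jacobi] macro 2: S0 reads c0=2 → after 1×micro: 0; S1 reads c1=-2 → after 1×micro: 1; S2 reads c1=-2 → after 1×micro: 5 ⇒ (c0=0, c1=1, c2=5)
[Jacobi] macro 3: S0 reads c0=0 → after 1×micro: 0; S1 reads c1=1 → after 1×micro: -2; S2 reads c1=1 → after 1×micro: 13/2 ⇒ (c0=0, c1=-2, c2=13/2)
[Jacobi] macro 4: S0 reads c0=0 → after 1×micro: 0; S1 reads c1=-2 → after 1×micro: 1; S2 reads c1=-2 → after 1×micro: 47/4 ⇒ (c0=0, c1=1, c2=47/4)
[Jacobi] macro 5: S0 reads c0=0 → after 1×micro: 0; S1 reads c1=1 → after 1×micro: -2; S2 reads c1=1 → after 1×micro: 133/8 ⇒ (c0=0, c1=-2, c2=133/8)
[Jacobi] macro 6: S0 reads c0=0 → after 1×micro: 0; S1 reads c1=-2 → after 1×micro: 1; S2 reads c1=-2 → after 1×micro: 431/16 ⇒ (c0=0, c1=1, c2=431/16)
[Jacobi] macro 7: S0 reads c0=0 → after 1×micro: 0; S1 reads c1=1 → after 1×micro: -2; S2 reads c1=1 → after 1×micro: 1261/32 ⇒ (c0=0, c1=-2, c2=1261/32)
[Jacobi] macro 8: S0 reads c0=0 → after 1×micro: 0; S1 reads c1=-2 → after 1×micro: 1; S2 reads c1=-2 → after 1×micro: 3911/64 ⇒ (c0=0, c1=1, c2=3911/64)
[Jacobi] macro 9: S0 reads c0=0 → after 1×micro: 0; S1 reads c1=1 → after 1×micro: -2; S2 reads c1=1 → after 1×micro: 11605/128 ⇒ (c0=0, c1=-2, c2=11605/128)
[Gauss-Seidel] macro 1: S0 reads c0=1 → after 1×micro: 2; S1 reads c1=1 → after 1×micro: -2; S2 reads c1=-2 → after 1×micro: 5 ⇒ (c0=2, c1=-2, c2=5)
[Gauss-Seidel] macro 2: S0 reads c0=2 → after 1×micro: 0; S1 reads c1=-2 → after 1×micro: 1; S2 reads c1=1 → after 1×micro: 13/2 ⇒ (c0=0, c1=1, c2=13/2)
[Gauss-Seidel] macro 3: S0 reads c0=0 → after 1×micro: 0; S1 reads c1=1 → after 1×micro: -2; S2 reads c1=-2 → after 1×micro: 47/4 ⇒ (c0=0, c1=-2, c2=47/4)
[Gauss-Seidel] macro 4: S0 reads c0=0 → after 1×micro: 0; S1 reads c1=-2 → after 1×micro: 1; S2 reads c1=1 → after 1×micro: 133/8 ⇒ (c0=0, c1=1, c2=133/8)
[Gauss-Seidel] macro 5: S0 reads c0=0 → after 1×micro: 0; S1 reads c1=1 → after 1×micro: -2; S2 reads c1=-2 → after 1×micro: 431/16 ⇒ (c0=0, c1=-2, c2=431/16)
[Gauss-Seidel] macro 6: S0 reads c0=0 → after 1×micro: 0; S1 reads c1=-2 → after 1×micro: 1; S2 reads c1=1 → after 1×micro: 1261/32 ⇒ (c0=0, c1=1, c2=1261/32)
[Gauss-Seidel] macro 7: S0 reads c0=0 → after 1×micro: 0; S1 reads c1=1 → after 1×micro: -2; S2 reads c1=-2 → after 1×micro: 3911/64 ⇒ (c0=0, c1=-2, c2=3911/64)
[Gauss-Seidel] macro 8: S0 reads c0=0 → after 1×micro: 0; S1 reads c1=-2 → after 1×micro: 1; S2 reads c1=1 → after 1×micro: 11605/128 ⇒ (c0=0, c1=1, c2=11605/128)
[Gauss-Seidel] macro 9: S0 reads c0=0 → after 1×micro: 0; S1 reads c1=1 → after 1×micro: -2; S2 reads c1=-2 → after 1×micro: 35327/256 ⇒ (c0=0, c1=-2, c2=35327/256)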